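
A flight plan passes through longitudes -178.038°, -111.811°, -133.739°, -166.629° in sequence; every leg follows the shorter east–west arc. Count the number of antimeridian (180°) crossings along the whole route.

0

Leg 1: -178.038° → -111.811°, shortest Δλ = 66.227° (east) — does not cross 180°.
Leg 2: -111.811° → -133.739°, shortest Δλ = -21.928° (west) — does not cross 180°.
Leg 3: -133.739° → -166.629°, shortest Δλ = -32.89° (west) — does not cross 180°.
Total crossings: 0.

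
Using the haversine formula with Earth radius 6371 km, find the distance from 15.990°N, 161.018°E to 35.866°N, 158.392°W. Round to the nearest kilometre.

4576 km

Δλ = -158.392 − 161.018 = -319.410°; wrapped into (−180°, 180°]: 40.590°.
Δφ = 35.866 − 15.990 = 19.876°.
a = sin²(Δφ/2) + cos φ₁ · cos φ₂ · sin²(Δλ/2) = 0.123509.
c = 2·atan2(√a, √(1−a)) = 0.71821 rad → d = 6371·c ≈ 4575.73 km.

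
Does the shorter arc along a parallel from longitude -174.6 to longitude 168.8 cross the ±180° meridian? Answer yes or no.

Naïve |168.8 − -174.6| = 343.4° > 180°, so the shorter arc goes the other way round — across 180°.
Signed shortest Δλ = ((168.8 − -174.6 + 180) mod 360) − 180 = -16.6°.
Going west by 16.6° from -174.6° passes through 180° before reaching +168.8°.

Yes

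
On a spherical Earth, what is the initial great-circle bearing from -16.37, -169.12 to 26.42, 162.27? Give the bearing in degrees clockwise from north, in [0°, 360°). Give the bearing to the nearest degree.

327°

Δλ = 162.27 − -169.12 = 331.39°; wrapped into (−180°, 180°]: -28.61°.
θ = atan2( sin Δλ · cos φ₂ , cos φ₁ · sin φ₂ − sin φ₁ · cos φ₂ · cos Δλ )
  = atan2(-0.42883, 0.64849) = -33.476° → normalised to [0°, 360°): 326.524°.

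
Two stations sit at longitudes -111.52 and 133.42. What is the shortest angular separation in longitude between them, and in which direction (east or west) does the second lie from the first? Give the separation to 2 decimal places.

115.06° west

Raw difference: 133.42 − -111.52 = 244.94°.
Normalise into (−180°, 180°]: 244.94° − 360° = -115.06°.
Negative ⇒ the second point lies to the west; separation 115.06°.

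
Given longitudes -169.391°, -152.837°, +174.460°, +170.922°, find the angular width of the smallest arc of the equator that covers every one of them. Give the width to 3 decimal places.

36.241°

Sort the longitudes: -169.391°, -152.837°, +170.922°, +174.460°.
Eastward gaps between consecutive values (wrapping around): 16.554°, 323.759°, 3.538°, 16.149°.
Largest gap = 323.759° ⇒ minimal covering band is its complement: 360° − 323.759° = 36.241°.
Band runs from +170.922° eastward to -152.837°, crossing the antimeridian.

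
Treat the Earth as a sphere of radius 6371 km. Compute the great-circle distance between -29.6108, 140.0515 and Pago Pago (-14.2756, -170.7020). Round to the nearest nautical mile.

Δλ = -170.7020 − 140.0515 = -310.7535°; wrapped into (−180°, 180°]: 49.2465°.
Δφ = -14.2756 − -29.6108 = 15.3352°.
a = sin²(Δφ/2) + cos φ₁ · cos φ₂ · sin²(Δλ/2) = 0.164068.
c = 2·atan2(√a, √(1−a)) = 0.83407 rad → d = 6371·c ≈ 5313.88 km ≈ 2869.26 nmi.

2869 nmi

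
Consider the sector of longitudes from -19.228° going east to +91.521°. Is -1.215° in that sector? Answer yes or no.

Band width going east from -19.228° to +91.521°: ((91.521 − -19.228) mod 360) = 110.749°.
Offset of -1.215° east of the west edge: ((-1.215 − -19.228) mod 360) = 18.013°.
18.013° ≤ 110.749° ⇒ inside.

Yes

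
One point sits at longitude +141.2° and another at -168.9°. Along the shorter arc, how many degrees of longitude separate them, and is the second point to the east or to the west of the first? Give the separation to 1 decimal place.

Raw difference: -168.9 − 141.2 = -310.1°.
Normalise into (−180°, 180°]: -310.1° + 360° = 49.9°.
Positive ⇒ the second point lies to the east; separation 49.9°.

49.9° east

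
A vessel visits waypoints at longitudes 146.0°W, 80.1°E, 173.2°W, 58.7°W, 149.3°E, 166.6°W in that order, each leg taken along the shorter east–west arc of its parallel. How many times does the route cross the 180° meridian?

4

Leg 1: -146.0° → +80.1°, shortest Δλ = -133.9° (west) — crosses 180°.
Leg 2: +80.1° → -173.2°, shortest Δλ = 106.7° (east) — crosses 180°.
Leg 3: -173.2° → -58.7°, shortest Δλ = 114.5° (east) — does not cross 180°.
Leg 4: -58.7° → +149.3°, shortest Δλ = -152.0° (west) — crosses 180°.
Leg 5: +149.3° → -166.6°, shortest Δλ = 44.1° (east) — crosses 180°.
Total crossings: 4.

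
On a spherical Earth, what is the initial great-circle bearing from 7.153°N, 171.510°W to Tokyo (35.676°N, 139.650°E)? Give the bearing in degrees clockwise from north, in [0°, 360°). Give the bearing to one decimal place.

Δλ = 139.650 − -171.510 = 311.160°; wrapped into (−180°, 180°]: -48.840°.
θ = atan2( sin Δλ · cos φ₂ , cos φ₁ · sin φ₂ − sin φ₁ · cos φ₂ · cos Δλ )
  = atan2(-0.61158, 0.51209) = -50.060° → normalised to [0°, 360°): 309.940°.

309.9°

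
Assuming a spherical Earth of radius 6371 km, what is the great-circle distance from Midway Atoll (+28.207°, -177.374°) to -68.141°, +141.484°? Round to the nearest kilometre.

11236 km

Δλ = 141.484 − -177.374 = 318.858°; wrapped into (−180°, 180°]: -41.142°.
Δφ = -68.141 − 28.207 = -96.348°.
a = sin²(Δφ/2) + cos φ₁ · cos φ₂ · sin²(Δλ/2) = 0.595792.
c = 2·atan2(√a, √(1−a)) = 1.76357 rad → d = 6371·c ≈ 11235.71 km.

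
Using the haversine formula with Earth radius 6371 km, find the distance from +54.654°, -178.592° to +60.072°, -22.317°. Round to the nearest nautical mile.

Δλ = -22.317 − -178.592 = 156.275°.
Δφ = 60.072 − 54.654 = 5.418°.
a = sin²(Δφ/2) + cos φ₁ · cos φ₂ · sin²(Δλ/2) = 0.278664.
c = 2·atan2(√a, √(1−a)) = 1.11222 rad → d = 6371·c ≈ 7085.95 km ≈ 3826.11 nmi.

3826 nmi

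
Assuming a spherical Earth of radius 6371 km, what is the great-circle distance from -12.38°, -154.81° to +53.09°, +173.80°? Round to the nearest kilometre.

Δλ = 173.80 − -154.81 = 328.61°; wrapped into (−180°, 180°]: -31.39°.
Δφ = 53.09 − -12.38 = 65.47°.
a = sin²(Δφ/2) + cos φ₁ · cos φ₂ · sin²(Δλ/2) = 0.335342.
c = 2·atan2(√a, √(1−a)) = 1.23522 rad → d = 6371·c ≈ 7869.57 km.

7870 km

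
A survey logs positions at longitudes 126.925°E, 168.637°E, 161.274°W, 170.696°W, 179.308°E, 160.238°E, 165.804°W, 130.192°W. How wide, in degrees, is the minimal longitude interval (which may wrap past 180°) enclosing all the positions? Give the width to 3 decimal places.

Sort the longitudes: -170.696°, -165.804°, -161.274°, -130.192°, +126.925°, +160.238°, +168.637°, +179.308°.
Eastward gaps between consecutive values (wrapping around): 4.892°, 4.530°, 31.082°, 257.117°, 33.313°, 8.399°, 10.671°, 9.996°.
Largest gap = 257.117° ⇒ minimal covering band is its complement: 360° − 257.117° = 102.883°.
Band runs from +126.925° eastward to -130.192°, crossing the antimeridian.

102.883°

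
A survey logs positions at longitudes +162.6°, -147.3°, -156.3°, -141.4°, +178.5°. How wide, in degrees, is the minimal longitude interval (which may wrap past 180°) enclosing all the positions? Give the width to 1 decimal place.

56.0°

Sort the longitudes: -156.3°, -147.3°, -141.4°, +162.6°, +178.5°.
Eastward gaps between consecutive values (wrapping around): 9.0°, 5.9°, 304.0°, 15.9°, 25.2°.
Largest gap = 304.0° ⇒ minimal covering band is its complement: 360° − 304.0° = 56.0°.
Band runs from +162.6° eastward to -141.4°, crossing the antimeridian.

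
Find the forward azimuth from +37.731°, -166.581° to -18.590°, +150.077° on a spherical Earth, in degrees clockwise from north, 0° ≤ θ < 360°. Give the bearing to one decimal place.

Δλ = 150.077 − -166.581 = 316.658°; wrapped into (−180°, 180°]: -43.342°.
θ = atan2( sin Δλ · cos φ₂ , cos φ₁ · sin φ₂ − sin φ₁ · cos φ₂ · cos Δλ )
  = atan2(-0.65054, -0.67397) = -136.013° → normalised to [0°, 360°): 223.987°.

224.0°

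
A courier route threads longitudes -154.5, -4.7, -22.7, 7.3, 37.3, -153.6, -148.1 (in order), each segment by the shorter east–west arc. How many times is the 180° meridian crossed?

1

Leg 1: -154.5° → -4.7°, shortest Δλ = 149.8° (east) — does not cross 180°.
Leg 2: -4.7° → -22.7°, shortest Δλ = -18.0° (west) — does not cross 180°.
Leg 3: -22.7° → +7.3°, shortest Δλ = 30.0° (east) — does not cross 180°.
Leg 4: +7.3° → +37.3°, shortest Δλ = 30.0° (east) — does not cross 180°.
Leg 5: +37.3° → -153.6°, shortest Δλ = 169.1° (east) — crosses 180°.
Leg 6: -153.6° → -148.1°, shortest Δλ = 5.5° (east) — does not cross 180°.
Total crossings: 1.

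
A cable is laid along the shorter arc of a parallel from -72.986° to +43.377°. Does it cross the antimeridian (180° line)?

No

Signed shortest Δλ = ((43.377 − -72.986 + 180) mod 360) − 180 = 116.363°.
Going east by 116.363° from -72.986° reaches +43.377° without touching 180°.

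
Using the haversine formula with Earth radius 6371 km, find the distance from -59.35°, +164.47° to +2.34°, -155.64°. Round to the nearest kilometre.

7691 km

Δλ = -155.64 − 164.47 = -320.11°; wrapped into (−180°, 180°]: 39.89°.
Δφ = 2.34 − -59.35 = 61.69°.
a = sin²(Δφ/2) + cos φ₁ · cos φ₂ · sin²(Δλ/2) = 0.322150.
c = 2·atan2(√a, √(1−a)) = 1.20713 rad → d = 6371·c ≈ 7690.64 km.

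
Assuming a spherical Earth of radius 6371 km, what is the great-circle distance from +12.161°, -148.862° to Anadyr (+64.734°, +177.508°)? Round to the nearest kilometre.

6389 km

Δλ = 177.508 − -148.862 = 326.370°; wrapped into (−180°, 180°]: -33.630°.
Δφ = 64.734 − 12.161 = 52.573°.
a = sin²(Δφ/2) + cos φ₁ · cos φ₂ · sin²(Δλ/2) = 0.231042.
c = 2·atan2(√a, √(1−a)) = 1.00283 rad → d = 6371·c ≈ 6389.05 km.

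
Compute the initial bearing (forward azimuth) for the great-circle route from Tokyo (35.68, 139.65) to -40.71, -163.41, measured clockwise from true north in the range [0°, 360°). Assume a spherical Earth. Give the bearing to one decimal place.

Δλ = -163.41 − 139.65 = -303.06°; wrapped into (−180°, 180°]: 56.94°.
θ = atan2( sin Δλ · cos φ₂ , cos φ₁ · sin φ₂ − sin φ₁ · cos φ₂ · cos Δλ )
  = atan2(0.63530, -0.77098) = 140.511° → normalised to [0°, 360°): 140.511°.

140.5°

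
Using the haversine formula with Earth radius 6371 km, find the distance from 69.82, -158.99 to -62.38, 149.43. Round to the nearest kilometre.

Δλ = 149.43 − -158.99 = 308.42°; wrapped into (−180°, 180°]: -51.58°.
Δφ = -62.38 − 69.82 = -132.20°.
a = sin²(Δφ/2) + cos φ₁ · cos φ₂ · sin²(Δλ/2) = 0.866133.
c = 2·atan2(√a, √(1−a)) = 2.39244 rad → d = 6371·c ≈ 15242.24 km.

15242 km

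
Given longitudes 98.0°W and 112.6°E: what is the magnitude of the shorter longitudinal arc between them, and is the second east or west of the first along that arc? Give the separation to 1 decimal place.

Raw difference: 112.6 − -98.0 = 210.6°.
Normalise into (−180°, 180°]: 210.6° − 360° = -149.4°.
Negative ⇒ the second point lies to the west; separation 149.4°.

149.4° west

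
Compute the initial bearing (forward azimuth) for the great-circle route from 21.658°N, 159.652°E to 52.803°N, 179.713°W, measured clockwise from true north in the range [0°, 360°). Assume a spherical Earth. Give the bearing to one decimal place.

Δλ = -179.713 − 159.652 = -339.365°; wrapped into (−180°, 180°]: 20.635°.
θ = atan2( sin Δλ · cos φ₂ , cos φ₁ · sin φ₂ − sin φ₁ · cos φ₂ · cos Δλ )
  = atan2(0.21305, 0.53152) = 21.843° → normalised to [0°, 360°): 21.843°.

21.8°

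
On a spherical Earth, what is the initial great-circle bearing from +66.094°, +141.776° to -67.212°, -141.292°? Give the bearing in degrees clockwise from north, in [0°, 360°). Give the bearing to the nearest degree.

140°

Δλ = -141.292 − 141.776 = -283.068°; wrapped into (−180°, 180°]: 76.932°.
θ = atan2( sin Δλ · cos φ₂ , cos φ₁ · sin φ₂ − sin φ₁ · cos φ₂ · cos Δλ )
  = atan2(0.37729, -0.45367) = 140.252° → normalised to [0°, 360°): 140.252°.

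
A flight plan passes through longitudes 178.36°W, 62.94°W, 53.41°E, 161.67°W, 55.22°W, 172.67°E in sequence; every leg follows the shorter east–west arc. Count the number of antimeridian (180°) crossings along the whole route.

2

Leg 1: -178.36° → -62.94°, shortest Δλ = 115.42° (east) — does not cross 180°.
Leg 2: -62.94° → +53.41°, shortest Δλ = 116.35° (east) — does not cross 180°.
Leg 3: +53.41° → -161.67°, shortest Δλ = 144.92° (east) — crosses 180°.
Leg 4: -161.67° → -55.22°, shortest Δλ = 106.45° (east) — does not cross 180°.
Leg 5: -55.22° → +172.67°, shortest Δλ = -132.11° (west) — crosses 180°.
Total crossings: 2.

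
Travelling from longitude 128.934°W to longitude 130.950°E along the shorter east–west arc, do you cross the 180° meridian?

Yes

Naïve |130.950 − -128.934| = 259.884° > 180°, so the shorter arc goes the other way round — across 180°.
Signed shortest Δλ = ((130.950 − -128.934 + 180) mod 360) − 180 = -100.116°.
Going west by 100.116° from -128.934° passes through 180° before reaching +130.950°.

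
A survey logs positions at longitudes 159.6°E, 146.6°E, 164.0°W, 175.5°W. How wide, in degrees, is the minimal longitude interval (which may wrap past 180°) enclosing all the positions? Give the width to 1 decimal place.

49.4°

Sort the longitudes: -175.5°, -164.0°, +146.6°, +159.6°.
Eastward gaps between consecutive values (wrapping around): 11.5°, 310.6°, 13.0°, 24.9°.
Largest gap = 310.6° ⇒ minimal covering band is its complement: 360° − 310.6° = 49.4°.
Band runs from +146.6° eastward to -164.0°, crossing the antimeridian.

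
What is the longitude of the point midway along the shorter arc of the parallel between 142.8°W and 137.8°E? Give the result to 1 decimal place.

Signed shortest Δλ from -142.8° to +137.8° is -79.4°.
Midpoint longitude = -142.8° + (-79.4°)/2 = -142.8° − 39.7° = -182.5°.
Normalise into (−180°, 180°]: +177.5°.
(The naïve average (-142.8 + +137.8)/2 = -2.5° is on the wrong side of the globe.)

177.5°E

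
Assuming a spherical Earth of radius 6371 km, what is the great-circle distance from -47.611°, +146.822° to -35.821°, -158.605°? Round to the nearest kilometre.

4613 km

Δλ = -158.605 − 146.822 = -305.427°; wrapped into (−180°, 180°]: 54.573°.
Δφ = -35.821 − -47.611 = 11.790°.
a = sin²(Δφ/2) + cos φ₁ · cos φ₂ · sin²(Δλ/2) = 0.125435.
c = 2·atan2(√a, √(1−a)) = 0.72405 rad → d = 6371·c ≈ 4612.91 km.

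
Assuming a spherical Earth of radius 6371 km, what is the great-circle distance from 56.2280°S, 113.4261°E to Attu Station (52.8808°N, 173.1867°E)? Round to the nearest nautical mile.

Δλ = 173.1867 − 113.4261 = 59.7606°.
Δφ = 52.8808 − -56.2280 = 109.1088°.
a = sin²(Δφ/2) + cos φ₁ · cos φ₂ · sin²(Δλ/2) = 0.746942.
c = 2·atan2(√a, √(1−a)) = 2.08735 rad → d = 6371·c ≈ 13298.48 km ≈ 7180.61 nmi.

7181 nmi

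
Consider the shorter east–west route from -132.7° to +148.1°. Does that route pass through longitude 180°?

Yes

Naïve |148.1 − -132.7| = 280.8° > 180°, so the shorter arc goes the other way round — across 180°.
Signed shortest Δλ = ((148.1 − -132.7 + 180) mod 360) − 180 = -79.2°.
Going west by 79.2° from -132.7° passes through 180° before reaching +148.1°.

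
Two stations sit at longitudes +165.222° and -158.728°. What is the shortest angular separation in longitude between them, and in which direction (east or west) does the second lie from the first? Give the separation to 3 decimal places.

Raw difference: -158.728 − 165.222 = -323.95°.
Normalise into (−180°, 180°]: -323.95° + 360° = 36.05°.
Positive ⇒ the second point lies to the east; separation 36.050°.

36.050° east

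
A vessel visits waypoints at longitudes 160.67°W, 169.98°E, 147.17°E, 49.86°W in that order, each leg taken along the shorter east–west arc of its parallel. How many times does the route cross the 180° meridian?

2

Leg 1: -160.67° → +169.98°, shortest Δλ = -29.35° (west) — crosses 180°.
Leg 2: +169.98° → +147.17°, shortest Δλ = -22.81° (west) — does not cross 180°.
Leg 3: +147.17° → -49.86°, shortest Δλ = 162.97° (east) — crosses 180°.
Total crossings: 2.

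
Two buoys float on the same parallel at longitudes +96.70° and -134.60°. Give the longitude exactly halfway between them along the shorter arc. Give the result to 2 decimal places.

+161.05°

Signed shortest Δλ from +96.70° to -134.60° is +128.70°.
Midpoint longitude = +96.70° + (+128.70°)/2 = +96.70° + 64.35° = +161.05°.
(The naïve average (+96.70 + -134.60)/2 = -18.95° is on the wrong side of the globe.)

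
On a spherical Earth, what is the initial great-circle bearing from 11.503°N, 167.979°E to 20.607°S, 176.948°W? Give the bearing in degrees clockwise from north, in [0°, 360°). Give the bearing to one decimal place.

Δλ = -176.948 − 167.979 = -344.927°; wrapped into (−180°, 180°]: 15.073°.
θ = atan2( sin Δλ · cos φ₂ , cos φ₁ · sin φ₂ − sin φ₁ · cos φ₂ · cos Δλ )
  = atan2(0.24341, -0.52512) = 155.131° → normalised to [0°, 360°): 155.131°.

155.1°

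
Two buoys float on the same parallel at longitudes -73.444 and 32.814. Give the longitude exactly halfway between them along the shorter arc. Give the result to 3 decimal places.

-20.315°

Signed shortest Δλ from -73.444° to +32.814° is +106.258°.
Midpoint longitude = -73.444° + (+106.258°)/2 = -73.444° + 53.129° = -20.315°.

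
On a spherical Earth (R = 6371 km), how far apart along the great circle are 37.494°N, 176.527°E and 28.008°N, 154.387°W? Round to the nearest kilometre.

Δλ = -154.387 − 176.527 = -330.914°; wrapped into (−180°, 180°]: 29.086°.
Δφ = 28.008 − 37.494 = -9.486°.
a = sin²(Δφ/2) + cos φ₁ · cos φ₂ · sin²(Δλ/2) = 0.051006.
c = 2·atan2(√a, √(1−a)) = 0.45562 rad → d = 6371·c ≈ 2902.77 km.

2903 km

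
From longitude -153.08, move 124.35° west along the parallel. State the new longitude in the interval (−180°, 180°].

+82.57°

Start at -153.08°; shift −124.35° → -277.43°.
-277.43° lies outside (−180°, 180°]; add 360° → +82.57°.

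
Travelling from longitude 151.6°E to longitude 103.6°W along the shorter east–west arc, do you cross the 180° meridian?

Naïve |-103.6 − 151.6| = 255.2° > 180°, so the shorter arc goes the other way round — across 180°.
Signed shortest Δλ = ((-103.6 − 151.6 + 180) mod 360) − 180 = 104.8°.
Going east by 104.8° from +151.6° passes through 180° before reaching -103.6°.

Yes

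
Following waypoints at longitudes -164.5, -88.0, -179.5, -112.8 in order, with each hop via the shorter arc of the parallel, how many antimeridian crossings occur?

Leg 1: -164.5° → -88.0°, shortest Δλ = 76.5° (east) — does not cross 180°.
Leg 2: -88.0° → -179.5°, shortest Δλ = -91.5° (west) — does not cross 180°.
Leg 3: -179.5° → -112.8°, shortest Δλ = 66.7° (east) — does not cross 180°.
Total crossings: 0.

0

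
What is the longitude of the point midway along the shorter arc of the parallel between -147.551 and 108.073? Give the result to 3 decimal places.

+160.261°

Signed shortest Δλ from -147.551° to +108.073° is -104.376°.
Midpoint longitude = -147.551° + (-104.376°)/2 = -147.551° − 52.188° = -199.739°.
Normalise into (−180°, 180°]: +160.261°.
(The naïve average (-147.551 + +108.073)/2 = -19.739° is on the wrong side of the globe.)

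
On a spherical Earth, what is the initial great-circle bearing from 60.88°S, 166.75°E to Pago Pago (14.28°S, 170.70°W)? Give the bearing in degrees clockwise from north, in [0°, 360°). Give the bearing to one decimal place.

Δλ = -170.70 − 166.75 = -337.45°; wrapped into (−180°, 180°]: 22.55°.
θ = atan2( sin Δλ · cos φ₂ , cos φ₁ · sin φ₂ − sin φ₁ · cos φ₂ · cos Δλ )
  = atan2(0.37164, 0.66185) = 29.315° → normalised to [0°, 360°): 29.315°.

29.3°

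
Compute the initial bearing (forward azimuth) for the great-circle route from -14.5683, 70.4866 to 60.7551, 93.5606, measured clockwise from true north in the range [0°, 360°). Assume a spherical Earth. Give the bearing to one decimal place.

11.3°

Δλ = 93.5606 − 70.4866 = 23.0740°.
θ = atan2( sin Δλ · cos φ₂ , cos φ₁ · sin φ₂ − sin φ₁ · cos φ₂ · cos Δλ )
  = atan2(0.19147, 0.95754) = 11.308° → normalised to [0°, 360°): 11.308°.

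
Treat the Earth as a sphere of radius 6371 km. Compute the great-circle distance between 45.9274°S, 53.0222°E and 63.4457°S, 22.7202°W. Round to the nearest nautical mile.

Δλ = -22.7202 − 53.0222 = -75.7424°.
Δφ = -63.4457 − -45.9274 = -17.5183°.
a = sin²(Δφ/2) + cos φ₁ · cos φ₂ · sin²(Δλ/2) = 0.140374.
c = 2·atan2(√a, √(1−a)) = 0.76807 rad → d = 6371·c ≈ 4893.39 km ≈ 2642.22 nmi.

2642 nmi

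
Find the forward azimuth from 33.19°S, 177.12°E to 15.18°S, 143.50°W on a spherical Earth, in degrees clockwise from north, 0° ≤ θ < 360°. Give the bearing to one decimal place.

72.8°

Δλ = -143.50 − 177.12 = -320.62°; wrapped into (−180°, 180°]: 39.38°.
θ = atan2( sin Δλ · cos φ₂ , cos φ₁ · sin φ₂ − sin φ₁ · cos φ₂ · cos Δλ )
  = atan2(0.61232, 0.18923) = 72.827° → normalised to [0°, 360°): 72.827°.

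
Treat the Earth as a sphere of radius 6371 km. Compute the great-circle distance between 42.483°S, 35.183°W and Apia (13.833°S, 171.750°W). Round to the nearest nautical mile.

6665 nmi

Δλ = -171.750 − -35.183 = -136.567°.
Δφ = -13.833 − -42.483 = 28.650°.
a = sin²(Δφ/2) + cos φ₁ · cos φ₂ · sin²(Δλ/2) = 0.679266.
c = 2·atan2(√a, √(1−a)) = 1.93749 rad → d = 6371·c ≈ 12343.76 km ≈ 6665.09 nmi.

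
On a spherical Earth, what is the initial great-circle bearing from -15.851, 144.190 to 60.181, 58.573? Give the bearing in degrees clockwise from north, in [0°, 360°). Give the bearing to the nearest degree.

Δλ = 58.573 − 144.190 = -85.617°.
θ = atan2( sin Δλ · cos φ₂ , cos φ₁ · sin φ₂ − sin φ₁ · cos φ₂ · cos Δλ )
  = atan2(-0.49581, 0.84499) = -30.403° → normalised to [0°, 360°): 329.597°.

330°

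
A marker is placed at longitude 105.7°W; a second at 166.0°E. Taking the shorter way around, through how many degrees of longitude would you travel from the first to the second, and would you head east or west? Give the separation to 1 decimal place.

88.3° west

Raw difference: 166.0 − -105.7 = 271.7°.
Normalise into (−180°, 180°]: 271.7° − 360° = -88.3°.
Negative ⇒ the second point lies to the west; separation 88.3°.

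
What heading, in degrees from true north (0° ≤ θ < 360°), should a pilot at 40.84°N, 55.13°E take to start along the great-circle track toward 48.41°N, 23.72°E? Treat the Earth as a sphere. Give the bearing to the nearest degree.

299°

Δλ = 23.72 − 55.13 = -31.41°.
θ = atan2( sin Δλ · cos φ₂ , cos φ₁ · sin φ₂ − sin φ₁ · cos φ₂ · cos Δλ )
  = atan2(-0.34594, 0.19535) = -60.547° → normalised to [0°, 360°): 299.453°.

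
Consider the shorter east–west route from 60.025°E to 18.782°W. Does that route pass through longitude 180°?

No

Signed shortest Δλ = ((-18.782 − 60.025 + 180) mod 360) − 180 = -78.807°.
Going west by 78.807° from +60.025° reaches -18.782° without touching 180°.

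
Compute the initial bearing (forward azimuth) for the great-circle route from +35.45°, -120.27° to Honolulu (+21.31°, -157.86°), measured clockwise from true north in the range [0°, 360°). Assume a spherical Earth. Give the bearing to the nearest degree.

Δλ = -157.86 − -120.27 = -37.59°.
θ = atan2( sin Δλ · cos φ₂ , cos φ₁ · sin φ₂ − sin φ₁ · cos φ₂ · cos Δλ )
  = atan2(-0.56830, -0.13212) = -103.087° → normalised to [0°, 360°): 256.913°.

257°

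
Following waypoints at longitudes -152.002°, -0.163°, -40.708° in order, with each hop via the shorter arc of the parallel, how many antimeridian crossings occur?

Leg 1: -152.002° → -0.163°, shortest Δλ = 151.839° (east) — does not cross 180°.
Leg 2: -0.163° → -40.708°, shortest Δλ = -40.545° (west) — does not cross 180°.
Total crossings: 0.

0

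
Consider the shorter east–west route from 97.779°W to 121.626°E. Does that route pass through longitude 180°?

Naïve |121.626 − -97.779| = 219.405° > 180°, so the shorter arc goes the other way round — across 180°.
Signed shortest Δλ = ((121.626 − -97.779 + 180) mod 360) − 180 = -140.595°.
Going west by 140.595° from -97.779° passes through 180° before reaching +121.626°.

Yes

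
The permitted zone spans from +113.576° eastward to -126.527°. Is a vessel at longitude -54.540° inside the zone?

No

Band width going east from +113.576° to -126.527°: ((-126.527 − 113.576) mod 360) = 119.897°.
Offset of -54.540° east of the west edge: ((-54.540 − 113.576) mod 360) = 191.884°.
191.884° > 119.897° ⇒ outside.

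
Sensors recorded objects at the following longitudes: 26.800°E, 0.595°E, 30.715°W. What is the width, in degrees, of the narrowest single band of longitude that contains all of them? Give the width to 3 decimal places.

Sort the longitudes: -30.715°, +0.595°, +26.800°.
Eastward gaps between consecutive values (wrapping around): 31.310°, 26.205°, 302.485°.
Largest gap = 302.485° ⇒ minimal covering band is its complement: 360° − 302.485° = 57.515°.
Band runs from -30.715° eastward to +26.800°.

57.515°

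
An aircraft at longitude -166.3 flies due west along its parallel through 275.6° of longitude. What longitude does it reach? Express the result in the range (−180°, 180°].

-81.9°

Start at -166.3°; shift −275.6° → -441.9°.
-441.9° lies outside (−180°, 180°]; add 360° → -81.9°.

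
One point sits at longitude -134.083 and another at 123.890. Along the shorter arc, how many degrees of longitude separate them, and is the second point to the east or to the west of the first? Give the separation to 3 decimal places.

102.027° west

Raw difference: 123.890 − -134.083 = 257.973°.
Normalise into (−180°, 180°]: 257.973° − 360° = -102.027°.
Negative ⇒ the second point lies to the west; separation 102.027°.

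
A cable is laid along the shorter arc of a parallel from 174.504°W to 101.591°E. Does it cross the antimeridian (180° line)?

Naïve |101.591 − -174.504| = 276.095° > 180°, so the shorter arc goes the other way round — across 180°.
Signed shortest Δλ = ((101.591 − -174.504 + 180) mod 360) − 180 = -83.905°.
Going west by 83.905° from -174.504° passes through 180° before reaching +101.591°.

Yes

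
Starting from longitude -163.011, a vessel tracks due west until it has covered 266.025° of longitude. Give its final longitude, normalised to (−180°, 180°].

-69.036°

Start at -163.011°; shift −266.025° → -429.036°.
-429.036° lies outside (−180°, 180°]; add 360° → -69.036°.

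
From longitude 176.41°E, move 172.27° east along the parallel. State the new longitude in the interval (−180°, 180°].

11.32°W

Start at +176.41°; shift +172.27° → +348.68°.
+348.68° lies outside (−180°, 180°]; subtract 360° → -11.32°.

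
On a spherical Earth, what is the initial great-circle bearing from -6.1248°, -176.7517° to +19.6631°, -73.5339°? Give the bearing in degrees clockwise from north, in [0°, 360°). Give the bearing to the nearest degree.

71°

Δλ = -73.5339 − -176.7517 = 103.2178°.
θ = atan2( sin Δλ · cos φ₂ , cos φ₁ · sin φ₂ − sin φ₁ · cos φ₂ · cos Δλ )
  = atan2(0.91674, 0.31159) = 71.227° → normalised to [0°, 360°): 71.227°.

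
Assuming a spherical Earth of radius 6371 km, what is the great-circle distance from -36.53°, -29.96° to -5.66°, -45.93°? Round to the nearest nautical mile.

2051 nmi

Δλ = -45.93 − -29.96 = -15.97°.
Δφ = -5.66 − -36.53 = 30.87°.
a = sin²(Δφ/2) + cos φ₁ · cos φ₂ · sin²(Δλ/2) = 0.086264.
c = 2·atan2(√a, √(1−a)) = 0.59620 rad → d = 6371·c ≈ 3798.42 km ≈ 2050.98 nmi.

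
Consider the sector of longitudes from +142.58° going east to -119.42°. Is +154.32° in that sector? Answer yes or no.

Yes

Band width going east from +142.58° to -119.42°: ((-119.42 − 142.58) mod 360) = 98.00°.
Offset of +154.32° east of the west edge: ((154.32 − 142.58) mod 360) = 11.74°.
11.74° ≤ 98.00° ⇒ inside.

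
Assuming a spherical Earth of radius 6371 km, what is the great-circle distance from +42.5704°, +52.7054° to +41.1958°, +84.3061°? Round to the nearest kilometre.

Δλ = 84.3061 − 52.7054 = 31.6007°.
Δφ = 41.1958 − 42.5704 = -1.3746°.
a = sin²(Δφ/2) + cos φ₁ · cos φ₂ · sin²(Δλ/2) = 0.041228.
c = 2·atan2(√a, √(1−a)) = 0.40894 rad → d = 6371·c ≈ 2605.35 km.

2605 km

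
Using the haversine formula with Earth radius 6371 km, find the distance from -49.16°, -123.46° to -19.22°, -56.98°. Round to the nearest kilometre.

Δλ = -56.98 − -123.46 = 66.48°.
Δφ = -19.22 − -49.16 = 29.94°.
a = sin²(Δφ/2) + cos φ₁ · cos φ₂ · sin²(Δλ/2) = 0.252263.
c = 2·atan2(√a, √(1−a)) = 1.05242 rad → d = 6371·c ≈ 6704.94 km.

6705 km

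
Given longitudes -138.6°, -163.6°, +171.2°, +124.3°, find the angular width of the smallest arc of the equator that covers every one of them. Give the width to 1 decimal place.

97.1°

Sort the longitudes: -163.6°, -138.6°, +124.3°, +171.2°.
Eastward gaps between consecutive values (wrapping around): 25.0°, 262.9°, 46.9°, 25.2°.
Largest gap = 262.9° ⇒ minimal covering band is its complement: 360° − 262.9° = 97.1°.
Band runs from +124.3° eastward to -138.6°, crossing the antimeridian.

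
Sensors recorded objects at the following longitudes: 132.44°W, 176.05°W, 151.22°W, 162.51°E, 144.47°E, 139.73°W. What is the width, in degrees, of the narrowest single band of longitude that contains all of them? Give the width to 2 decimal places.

83.09°

Sort the longitudes: -176.05°, -151.22°, -139.73°, -132.44°, +144.47°, +162.51°.
Eastward gaps between consecutive values (wrapping around): 24.83°, 11.49°, 7.29°, 276.91°, 18.04°, 21.44°.
Largest gap = 276.91° ⇒ minimal covering band is its complement: 360° − 276.91° = 83.09°.
Band runs from +144.47° eastward to -132.44°, crossing the antimeridian.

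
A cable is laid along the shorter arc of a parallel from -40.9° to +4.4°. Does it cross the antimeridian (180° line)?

No

Signed shortest Δλ = ((4.4 − -40.9 + 180) mod 360) − 180 = 45.3°.
Going east by 45.3° from -40.9° reaches +4.4° without touching 180°.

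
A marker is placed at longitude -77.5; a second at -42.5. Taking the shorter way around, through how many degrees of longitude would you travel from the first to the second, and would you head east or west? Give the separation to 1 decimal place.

35.0° east

Raw difference: -42.5 − -77.5 = 35.0°.
Normalise into (−180°, 180°]: 35.0° stays 35.0°.
Positive ⇒ the second point lies to the east; separation 35.0°.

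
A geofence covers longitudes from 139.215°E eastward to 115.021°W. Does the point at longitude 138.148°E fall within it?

Band width going east from +139.215° to -115.021°: ((-115.021 − 139.215) mod 360) = 105.764°.
Offset of +138.148° east of the west edge: ((138.148 − 139.215) mod 360) = 358.933°.
358.933° > 105.764° ⇒ outside.

No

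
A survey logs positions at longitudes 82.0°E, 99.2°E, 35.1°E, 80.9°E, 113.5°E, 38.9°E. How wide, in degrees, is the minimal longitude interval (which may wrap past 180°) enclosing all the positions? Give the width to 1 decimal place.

78.4°

Sort the longitudes: +35.1°, +38.9°, +80.9°, +82.0°, +99.2°, +113.5°.
Eastward gaps between consecutive values (wrapping around): 3.8°, 42.0°, 1.1°, 17.2°, 14.3°, 281.6°.
Largest gap = 281.6° ⇒ minimal covering band is its complement: 360° − 281.6° = 78.4°.
Band runs from +35.1° eastward to +113.5°.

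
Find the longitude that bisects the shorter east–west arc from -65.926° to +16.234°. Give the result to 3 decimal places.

Signed shortest Δλ from -65.926° to +16.234° is +82.160°.
Midpoint longitude = -65.926° + (+82.160°)/2 = -65.926° + 41.080° = -24.846°.

-24.846°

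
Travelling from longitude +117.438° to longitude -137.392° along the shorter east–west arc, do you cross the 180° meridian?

Naïve |-137.392 − 117.438| = 254.83° > 180°, so the shorter arc goes the other way round — across 180°.
Signed shortest Δλ = ((-137.392 − 117.438 + 180) mod 360) − 180 = 105.17°.
Going east by 105.17° from +117.438° passes through 180° before reaching -137.392°.

Yes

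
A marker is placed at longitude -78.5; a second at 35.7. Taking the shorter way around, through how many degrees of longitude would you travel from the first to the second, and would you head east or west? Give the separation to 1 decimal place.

Raw difference: 35.7 − -78.5 = 114.2°.
Normalise into (−180°, 180°]: 114.2° stays 114.2°.
Positive ⇒ the second point lies to the east; separation 114.2°.

114.2° east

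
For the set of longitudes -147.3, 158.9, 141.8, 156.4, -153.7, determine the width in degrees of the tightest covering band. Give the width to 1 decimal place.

70.9°

Sort the longitudes: -153.7°, -147.3°, +141.8°, +156.4°, +158.9°.
Eastward gaps between consecutive values (wrapping around): 6.4°, 289.1°, 14.6°, 2.5°, 47.4°.
Largest gap = 289.1° ⇒ minimal covering band is its complement: 360° − 289.1° = 70.9°.
Band runs from +141.8° eastward to -147.3°, crossing the antimeridian.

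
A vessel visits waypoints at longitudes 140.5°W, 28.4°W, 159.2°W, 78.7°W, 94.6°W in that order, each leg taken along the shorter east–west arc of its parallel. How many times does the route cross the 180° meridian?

Leg 1: -140.5° → -28.4°, shortest Δλ = 112.1° (east) — does not cross 180°.
Leg 2: -28.4° → -159.2°, shortest Δλ = -130.8° (west) — does not cross 180°.
Leg 3: -159.2° → -78.7°, shortest Δλ = 80.5° (east) — does not cross 180°.
Leg 4: -78.7° → -94.6°, shortest Δλ = -15.9° (west) — does not cross 180°.
Total crossings: 0.

0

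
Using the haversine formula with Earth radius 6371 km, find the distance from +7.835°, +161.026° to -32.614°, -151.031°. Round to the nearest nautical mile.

3660 nmi

Δλ = -151.031 − 161.026 = -312.057°; wrapped into (−180°, 180°]: 47.943°.
Δφ = -32.614 − 7.835 = -40.449°.
a = sin²(Δφ/2) + cos φ₁ · cos φ₂ · sin²(Δλ/2) = 0.257248.
c = 2·atan2(√a, √(1−a)) = 1.06386 rad → d = 6371·c ≈ 6777.83 km ≈ 3659.74 nmi.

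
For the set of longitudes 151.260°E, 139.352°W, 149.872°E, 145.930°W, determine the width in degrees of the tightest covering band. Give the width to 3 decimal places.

70.776°

Sort the longitudes: -145.930°, -139.352°, +149.872°, +151.260°.
Eastward gaps between consecutive values (wrapping around): 6.578°, 289.224°, 1.388°, 62.810°.
Largest gap = 289.224° ⇒ minimal covering band is its complement: 360° − 289.224° = 70.776°.
Band runs from +149.872° eastward to -139.352°, crossing the antimeridian.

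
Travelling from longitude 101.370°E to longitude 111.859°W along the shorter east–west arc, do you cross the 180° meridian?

Yes

Naïve |-111.859 − 101.370| = 213.229° > 180°, so the shorter arc goes the other way round — across 180°.
Signed shortest Δλ = ((-111.859 − 101.370 + 180) mod 360) − 180 = 146.771°.
Going east by 146.771° from +101.370° passes through 180° before reaching -111.859°.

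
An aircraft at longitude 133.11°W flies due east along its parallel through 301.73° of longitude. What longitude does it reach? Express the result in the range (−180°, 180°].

Start at -133.11°; shift +301.73° → +168.62°.
+168.62° already lies in (−180°, 180°].

168.62°E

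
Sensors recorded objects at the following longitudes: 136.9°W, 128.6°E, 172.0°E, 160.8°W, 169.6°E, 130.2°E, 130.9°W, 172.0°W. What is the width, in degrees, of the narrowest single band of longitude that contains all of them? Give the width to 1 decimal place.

Sort the longitudes: -172.0°, -160.8°, -136.9°, -130.9°, +128.6°, +130.2°, +169.6°, +172.0°.
Eastward gaps between consecutive values (wrapping around): 11.2°, 23.9°, 6.0°, 259.5°, 1.6°, 39.4°, 2.4°, 16.0°.
Largest gap = 259.5° ⇒ minimal covering band is its complement: 360° − 259.5° = 100.5°.
Band runs from +128.6° eastward to -130.9°, crossing the antimeridian.

100.5°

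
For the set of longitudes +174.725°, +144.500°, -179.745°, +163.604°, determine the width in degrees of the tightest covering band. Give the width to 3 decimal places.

35.755°

Sort the longitudes: -179.745°, +144.500°, +163.604°, +174.725°.
Eastward gaps between consecutive values (wrapping around): 324.245°, 19.104°, 11.121°, 5.530°.
Largest gap = 324.245° ⇒ minimal covering band is its complement: 360° − 324.245° = 35.755°.
Band runs from +144.500° eastward to -179.745°, crossing the antimeridian.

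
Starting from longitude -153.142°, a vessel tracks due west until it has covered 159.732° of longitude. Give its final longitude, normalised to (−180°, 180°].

+47.126°

Start at -153.142°; shift −159.732° → -312.874°.
-312.874° lies outside (−180°, 180°]; add 360° → +47.126°.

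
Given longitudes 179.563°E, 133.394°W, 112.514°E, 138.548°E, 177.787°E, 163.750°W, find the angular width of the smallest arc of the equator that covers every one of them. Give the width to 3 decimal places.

Sort the longitudes: -163.750°, -133.394°, +112.514°, +138.548°, +177.787°, +179.563°.
Eastward gaps between consecutive values (wrapping around): 30.356°, 245.908°, 26.034°, 39.239°, 1.776°, 16.687°.
Largest gap = 245.908° ⇒ minimal covering band is its complement: 360° − 245.908° = 114.092°.
Band runs from +112.514° eastward to -133.394°, crossing the antimeridian.

114.092°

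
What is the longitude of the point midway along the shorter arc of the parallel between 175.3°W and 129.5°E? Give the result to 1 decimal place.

157.1°E

Signed shortest Δλ from -175.3° to +129.5° is -55.2°.
Midpoint longitude = -175.3° + (-55.2°)/2 = -175.3° − 27.6° = -202.9°.
Normalise into (−180°, 180°]: +157.1°.
(The naïve average (-175.3 + +129.5)/2 = -22.9° is on the wrong side of the globe.)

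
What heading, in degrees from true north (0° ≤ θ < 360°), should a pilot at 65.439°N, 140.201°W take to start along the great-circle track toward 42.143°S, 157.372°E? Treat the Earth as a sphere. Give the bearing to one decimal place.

Δλ = 157.372 − -140.201 = 297.573°; wrapped into (−180°, 180°]: -62.427°.
θ = atan2( sin Δλ · cos φ₂ , cos φ₁ · sin φ₂ − sin φ₁ · cos φ₂ · cos Δλ )
  = atan2(-0.65726, -0.59106) = -131.964° → normalised to [0°, 360°): 228.036°.

228.0°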